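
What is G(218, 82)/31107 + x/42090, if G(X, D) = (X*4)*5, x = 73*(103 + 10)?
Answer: 146704681/436431210 ≈ 0.33615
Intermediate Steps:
x = 8249 (x = 73*113 = 8249)
G(X, D) = 20*X (G(X, D) = (4*X)*5 = 20*X)
G(218, 82)/31107 + x/42090 = (20*218)/31107 + 8249/42090 = 4360*(1/31107) + 8249*(1/42090) = 4360/31107 + 8249/42090 = 146704681/436431210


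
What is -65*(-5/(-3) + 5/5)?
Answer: -520/3 ≈ -173.33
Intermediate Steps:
-65*(-5/(-3) + 5/5) = -65*(-5*(-⅓) + 5*(⅕)) = -65*(5/3 + 1) = -65*8/3 = -520/3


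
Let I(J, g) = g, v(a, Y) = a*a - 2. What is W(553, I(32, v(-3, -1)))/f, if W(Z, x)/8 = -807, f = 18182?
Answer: -3228/9091 ≈ -0.35508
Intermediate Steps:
v(a, Y) = -2 + a² (v(a, Y) = a² - 2 = -2 + a²)
W(Z, x) = -6456 (W(Z, x) = 8*(-807) = -6456)
W(553, I(32, v(-3, -1)))/f = -6456/18182 = -6456*1/18182 = -3228/9091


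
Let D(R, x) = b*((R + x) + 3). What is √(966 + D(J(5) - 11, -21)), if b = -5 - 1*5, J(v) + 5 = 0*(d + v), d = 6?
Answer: √1306 ≈ 36.139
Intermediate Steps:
J(v) = -5 (J(v) = -5 + 0*(6 + v) = -5 + 0 = -5)
b = -10 (b = -5 - 5 = -10)
D(R, x) = -30 - 10*R - 10*x (D(R, x) = -10*((R + x) + 3) = -10*(3 + R + x) = -30 - 10*R - 10*x)
√(966 + D(J(5) - 11, -21)) = √(966 + (-30 - 10*(-5 - 11) - 10*(-21))) = √(966 + (-30 - 10*(-16) + 210)) = √(966 + (-30 + 160 + 210)) = √(966 + 340) = √1306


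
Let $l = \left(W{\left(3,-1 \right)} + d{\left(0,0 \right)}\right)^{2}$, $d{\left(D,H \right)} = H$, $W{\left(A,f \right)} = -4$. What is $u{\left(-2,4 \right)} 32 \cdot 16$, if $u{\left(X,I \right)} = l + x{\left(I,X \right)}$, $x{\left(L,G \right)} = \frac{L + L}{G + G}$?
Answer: $7168$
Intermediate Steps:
$x{\left(L,G \right)} = \frac{L}{G}$ ($x{\left(L,G \right)} = \frac{2 L}{2 G} = 2 L \frac{1}{2 G} = \frac{L}{G}$)
$l = 16$ ($l = \left(-4 + 0\right)^{2} = \left(-4\right)^{2} = 16$)
$u{\left(X,I \right)} = 16 + \frac{I}{X}$
$u{\left(-2,4 \right)} 32 \cdot 16 = \left(16 + \frac{4}{-2}\right) 32 \cdot 16 = \left(16 + 4 \left(- \frac{1}{2}\right)\right) 32 \cdot 16 = \left(16 - 2\right) 32 \cdot 16 = 14 \cdot 32 \cdot 16 = 448 \cdot 16 = 7168$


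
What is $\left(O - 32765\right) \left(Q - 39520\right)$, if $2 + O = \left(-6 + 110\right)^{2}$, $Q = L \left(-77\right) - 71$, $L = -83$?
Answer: $728773200$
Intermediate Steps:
$Q = 6320$ ($Q = \left(-83\right) \left(-77\right) - 71 = 6391 - 71 = 6320$)
$O = 10814$ ($O = -2 + \left(-6 + 110\right)^{2} = -2 + 104^{2} = -2 + 10816 = 10814$)
$\left(O - 32765\right) \left(Q - 39520\right) = \left(10814 - 32765\right) \left(6320 - 39520\right) = \left(-21951\right) \left(-33200\right) = 728773200$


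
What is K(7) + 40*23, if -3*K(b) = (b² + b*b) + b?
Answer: 885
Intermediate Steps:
K(b) = -2*b²/3 - b/3 (K(b) = -((b² + b*b) + b)/3 = -((b² + b²) + b)/3 = -(2*b² + b)/3 = -(b + 2*b²)/3 = -2*b²/3 - b/3)
K(7) + 40*23 = -⅓*7*(1 + 2*7) + 40*23 = -⅓*7*(1 + 14) + 920 = -⅓*7*15 + 920 = -35 + 920 = 885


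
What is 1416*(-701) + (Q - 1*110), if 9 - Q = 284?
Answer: -993001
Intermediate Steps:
Q = -275 (Q = 9 - 1*284 = 9 - 284 = -275)
1416*(-701) + (Q - 1*110) = 1416*(-701) + (-275 - 1*110) = -992616 + (-275 - 110) = -992616 - 385 = -993001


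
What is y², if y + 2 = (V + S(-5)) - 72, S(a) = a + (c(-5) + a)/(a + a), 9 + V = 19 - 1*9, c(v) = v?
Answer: 5929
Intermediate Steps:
V = 1 (V = -9 + (19 - 1*9) = -9 + (19 - 9) = -9 + 10 = 1)
S(a) = a + (-5 + a)/(2*a) (S(a) = a + (-5 + a)/(a + a) = a + (-5 + a)/((2*a)) = a + (-5 + a)*(1/(2*a)) = a + (-5 + a)/(2*a))
y = -77 (y = -2 + ((1 + (½ - 5 - 5/2/(-5))) - 72) = -2 + ((1 + (½ - 5 - 5/2*(-⅕))) - 72) = -2 + ((1 + (½ - 5 + ½)) - 72) = -2 + ((1 - 4) - 72) = -2 + (-3 - 72) = -2 - 75 = -77)
y² = (-77)² = 5929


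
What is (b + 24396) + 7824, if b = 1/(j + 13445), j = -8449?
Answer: 160971121/4996 ≈ 32220.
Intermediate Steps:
b = 1/4996 (b = 1/(-8449 + 13445) = 1/4996 ≈ 0.00020016)
(b + 24396) + 7824 = (1/4996 + 24396) + 7824 = 121882417/4996 + 7824 = 160971121/4996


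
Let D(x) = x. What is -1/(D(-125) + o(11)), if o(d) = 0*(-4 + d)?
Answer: 1/125 ≈ 0.0080000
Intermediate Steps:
o(d) = 0
-1/(D(-125) + o(11)) = -1/(-125 + 0) = -1/(-125) = -1*(-1/125) = 1/125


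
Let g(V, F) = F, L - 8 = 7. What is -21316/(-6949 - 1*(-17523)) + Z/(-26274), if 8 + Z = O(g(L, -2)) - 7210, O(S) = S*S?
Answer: -120943937/69455319 ≈ -1.7413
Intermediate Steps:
L = 15 (L = 8 + 7 = 15)
O(S) = S**2
Z = -7214 (Z = -8 + ((-2)**2 - 7210) = -8 + (4 - 7210) = -8 - 7206 = -7214)
-21316/(-6949 - 1*(-17523)) + Z/(-26274) = -21316/(-6949 - 1*(-17523)) - 7214/(-26274) = -21316/(-6949 + 17523) - 7214*(-1/26274) = -21316/10574 + 3607/13137 = -21316*1/10574 + 3607/13137 = -10658/5287 + 3607/13137 = -120943937/69455319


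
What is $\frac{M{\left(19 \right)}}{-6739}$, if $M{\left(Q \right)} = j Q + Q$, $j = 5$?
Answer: $- \frac{114}{6739} \approx -0.016916$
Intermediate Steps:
$M{\left(Q \right)} = 6 Q$ ($M{\left(Q \right)} = 5 Q + Q = 6 Q$)
$\frac{M{\left(19 \right)}}{-6739} = \frac{6 \cdot 19}{-6739} = 114 \left(- \frac{1}{6739}\right) = - \frac{114}{6739}$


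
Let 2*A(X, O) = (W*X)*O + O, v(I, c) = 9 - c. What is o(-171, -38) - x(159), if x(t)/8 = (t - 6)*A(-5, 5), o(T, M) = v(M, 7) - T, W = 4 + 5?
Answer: 134813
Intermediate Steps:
W = 9
o(T, M) = 2 - T (o(T, M) = (9 - 1*7) - T = (9 - 7) - T = 2 - T)
A(X, O) = O/2 + 9*O*X/2 (A(X, O) = ((9*X)*O + O)/2 = (9*O*X + O)/2 = (O + 9*O*X)/2 = O/2 + 9*O*X/2)
x(t) = 5280 - 880*t (x(t) = 8*((t - 6)*((1/2)*5*(1 + 9*(-5)))) = 8*((-6 + t)*((1/2)*5*(1 - 45))) = 8*((-6 + t)*((1/2)*5*(-44))) = 8*((-6 + t)*(-110)) = 8*(660 - 110*t) = 5280 - 880*t)
o(-171, -38) - x(159) = (2 - 1*(-171)) - (5280 - 880*159) = (2 + 171) - (5280 - 139920) = 173 - 1*(-134640) = 173 + 134640 = 134813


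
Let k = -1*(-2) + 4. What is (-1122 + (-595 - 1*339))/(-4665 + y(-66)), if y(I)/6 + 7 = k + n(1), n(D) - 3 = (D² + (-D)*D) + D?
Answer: 2056/4647 ≈ 0.44244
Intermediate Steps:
n(D) = 3 + D (n(D) = 3 + ((D² + (-D)*D) + D) = 3 + ((D² - D²) + D) = 3 + (0 + D) = 3 + D)
k = 6 (k = 2 + 4 = 6)
y(I) = 18 (y(I) = -42 + 6*(6 + (3 + 1)) = -42 + 6*(6 + 4) = -42 + 6*10 = -42 + 60 = 18)
(-1122 + (-595 - 1*339))/(-4665 + y(-66)) = (-1122 + (-595 - 1*339))/(-4665 + 18) = (-1122 + (-595 - 339))/(-4647) = (-1122 - 934)*(-1/4647) = -2056*(-1/4647) = 2056/4647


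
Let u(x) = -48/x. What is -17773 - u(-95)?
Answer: -1688483/95 ≈ -17774.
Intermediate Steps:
-17773 - u(-95) = -17773 - (-48)/(-95) = -17773 - (-48)*(-1)/95 = -17773 - 1*48/95 = -17773 - 48/95 = -1688483/95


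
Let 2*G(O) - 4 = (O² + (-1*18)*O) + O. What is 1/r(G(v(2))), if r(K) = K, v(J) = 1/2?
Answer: -8/17 ≈ -0.47059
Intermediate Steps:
v(J) = ½
G(O) = 2 + O²/2 - 17*O/2 (G(O) = 2 + ((O² + (-1*18)*O) + O)/2 = 2 + ((O² - 18*O) + O)/2 = 2 + (O² - 17*O)/2 = 2 + (O²/2 - 17*O/2) = 2 + O²/2 - 17*O/2)
1/r(G(v(2))) = 1/(2 + (½)²/2 - 17/2*½) = 1/(2 + (½)*(¼) - 17/4) = 1/(2 + ⅛ - 17/4) = 1/(-17/8) = -8/17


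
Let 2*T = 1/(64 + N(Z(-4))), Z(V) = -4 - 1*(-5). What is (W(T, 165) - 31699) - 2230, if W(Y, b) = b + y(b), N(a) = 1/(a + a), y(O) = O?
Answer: -33599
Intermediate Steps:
Z(V) = 1 (Z(V) = -4 + 5 = 1)
N(a) = 1/(2*a)
T = 1/129 (T = 1/(2*(64 + (½)/1)) = 1/(2*(64 + (½)*1)) = 1/(2*(64 + ½)) = 1/(2*(129/2)) = (½)*(2/129) = 1/129 ≈ 0.0077519)
W(Y, b) = 2*b (W(Y, b) = b + b = 2*b)
(W(T, 165) - 31699) - 2230 = (2*165 - 31699) - 2230 = (330 - 31699) - 2230 = -31369 - 2230 = -33599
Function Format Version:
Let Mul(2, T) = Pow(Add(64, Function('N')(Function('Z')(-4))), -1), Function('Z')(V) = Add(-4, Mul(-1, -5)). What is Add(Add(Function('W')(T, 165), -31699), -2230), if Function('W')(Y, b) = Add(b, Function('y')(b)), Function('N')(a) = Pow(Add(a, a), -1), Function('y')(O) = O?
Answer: -33599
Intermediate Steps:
Function('Z')(V) = 1 (Function('Z')(V) = Add(-4, 5) = 1)
Function('N')(a) = Mul(Rational(1, 2), Pow(a, -1)) (Function('N')(a) = Pow(Mul(2, a), -1) = Mul(Rational(1, 2), Pow(a, -1)))
T = Rational(1, 129) (T = Mul(Rational(1, 2), Pow(Add(64, Mul(Rational(1, 2), Pow(1, -1))), -1)) = Mul(Rational(1, 2), Pow(Add(64, Mul(Rational(1, 2), 1)), -1)) = Mul(Rational(1, 2), Pow(Add(64, Rational(1, 2)), -1)) = Mul(Rational(1, 2), Pow(Rational(129, 2), -1)) = Mul(Rational(1, 2), Rational(2, 129)) = Rational(1, 129) ≈ 0.0077519)
Function('W')(Y, b) = Mul(2, b) (Function('W')(Y, b) = Add(b, b) = Mul(2, b))
Add(Add(Function('W')(T, 165), -31699), -2230) = Add(Add(Mul(2, 165), -31699), -2230) = Add(Add(330, -31699), -2230) = Add(-31369, -2230) = -33599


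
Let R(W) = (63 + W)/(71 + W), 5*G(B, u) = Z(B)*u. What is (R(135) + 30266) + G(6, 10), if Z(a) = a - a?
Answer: 3117497/103 ≈ 30267.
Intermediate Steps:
Z(a) = 0
G(B, u) = 0 (G(B, u) = (0*u)/5 = (⅕)*0 = 0)
R(W) = (63 + W)/(71 + W)
(R(135) + 30266) + G(6, 10) = ((63 + 135)/(71 + 135) + 30266) + 0 = (198/206 + 30266) + 0 = ((1/206)*198 + 30266) + 0 = (99/103 + 30266) + 0 = 3117497/103 + 0 = 3117497/103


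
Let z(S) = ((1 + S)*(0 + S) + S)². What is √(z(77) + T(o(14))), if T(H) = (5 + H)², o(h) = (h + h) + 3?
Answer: √37004185 ≈ 6083.1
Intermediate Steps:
o(h) = 3 + 2*h (o(h) = 2*h + 3 = 3 + 2*h)
z(S) = (S + S*(1 + S))² (z(S) = ((1 + S)*S + S)² = (S*(1 + S) + S)² = (S + S*(1 + S))²)
√(z(77) + T(o(14))) = √(77²*(2 + 77)² + (5 + (3 + 2*14))²) = √(5929*79² + (5 + (3 + 28))²) = √(5929*6241 + (5 + 31)²) = √(37002889 + 36²) = √(37002889 + 1296) = √37004185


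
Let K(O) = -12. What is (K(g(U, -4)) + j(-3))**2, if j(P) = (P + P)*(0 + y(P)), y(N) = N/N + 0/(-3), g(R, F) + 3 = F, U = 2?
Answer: 324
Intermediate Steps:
g(R, F) = -3 + F
y(N) = 1 (y(N) = 1 + 0*(-1/3) = 1 + 0 = 1)
j(P) = 2*P (j(P) = (P + P)*(0 + 1) = (2*P)*1 = 2*P)
(K(g(U, -4)) + j(-3))**2 = (-12 + 2*(-3))**2 = (-12 - 6)**2 = (-18)**2 = 324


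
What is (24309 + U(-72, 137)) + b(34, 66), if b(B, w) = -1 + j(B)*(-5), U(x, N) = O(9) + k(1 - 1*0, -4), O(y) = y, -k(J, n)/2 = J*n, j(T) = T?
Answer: 24155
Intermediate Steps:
k(J, n) = -2*J*n
U(x, N) = 17 (U(x, N) = 9 - 2*(1 - 1*0)*(-4) = 9 - 2*(1 + 0)*(-4) = 9 - 2*1*(-4) = 9 + 8 = 17)
b(B, w) = -1 - 5*B (b(B, w) = -1 + B*(-5) = -1 - 5*B)
(24309 + U(-72, 137)) + b(34, 66) = (24309 + 17) + (-1 - 5*34) = 24326 + (-1 - 170) = 24326 - 171 = 24155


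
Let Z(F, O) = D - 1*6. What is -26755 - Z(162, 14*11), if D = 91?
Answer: -26840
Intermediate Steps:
Z(F, O) = 85 (Z(F, O) = 91 - 1*6 = 91 - 6 = 85)
-26755 - Z(162, 14*11) = -26755 - 1*85 = -26755 - 85 = -26840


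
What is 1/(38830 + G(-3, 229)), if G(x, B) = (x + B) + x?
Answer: 1/39053 ≈ 2.5606e-5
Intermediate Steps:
G(x, B) = B + 2*x (G(x, B) = (B + x) + x = B + 2*x)
1/(38830 + G(-3, 229)) = 1/(38830 + (229 + 2*(-3))) = 1/(38830 + (229 - 6)) = 1/(38830 + 223) = 1/39053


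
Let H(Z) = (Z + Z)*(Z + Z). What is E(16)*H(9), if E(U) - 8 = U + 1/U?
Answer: 31185/4 ≈ 7796.3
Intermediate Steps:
H(Z) = 4*Z**2 (H(Z) = (2*Z)*(2*Z) = 4*Z**2)
E(U) = 8 + U + 1/U (E(U) = 8 + (U + 1/U) = 8 + U + 1/U)
E(16)*H(9) = (8 + 16 + 1/16)*(4*9**2) = (8 + 16 + 1/16)*(4*81) = (385/16)*324 = 31185/4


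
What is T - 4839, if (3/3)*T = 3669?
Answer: -1170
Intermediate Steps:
T = 3669
T - 4839 = 3669 - 4839 = -1170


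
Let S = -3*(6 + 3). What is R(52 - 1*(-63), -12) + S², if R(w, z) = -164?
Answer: 565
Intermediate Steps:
S = -27 (S = -3*9 = -27)
R(52 - 1*(-63), -12) + S² = -164 + (-27)² = -164 + 729 = 565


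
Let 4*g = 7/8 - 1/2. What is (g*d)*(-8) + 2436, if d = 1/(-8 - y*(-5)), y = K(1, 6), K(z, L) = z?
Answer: 9745/4 ≈ 2436.3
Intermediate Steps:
y = 1
g = 3/32 (g = (7/8 - 1/2)/4 = (1/4)*(3/8) = 3/32 ≈ 0.093750)
d = -1/3 (d = 1/(-8 - 1*1*(-5)) = 1/(-8 - 1*(-5)) = 1/(-8 + 5) = 1/(-3) = -1/3 ≈ -0.33333)
(g*d)*(-8) + 2436 = ((3/32)*(-1/3))*(-8) + 2436 = -1/32*(-8) + 2436 = 1/4 + 2436 = 9745/4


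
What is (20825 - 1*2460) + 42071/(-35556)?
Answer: 652943869/35556 ≈ 18364.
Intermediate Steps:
(20825 - 1*2460) + 42071/(-35556) = (20825 - 2460) + 42071*(-1/35556) = 18365 - 42071/35556 = 652943869/35556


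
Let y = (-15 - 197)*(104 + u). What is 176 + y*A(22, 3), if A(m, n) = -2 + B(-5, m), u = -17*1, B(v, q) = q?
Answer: -368704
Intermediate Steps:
u = -17
A(m, n) = -2 + m
y = -18444 (y = (-15 - 197)*(104 - 17) = -212*87 = -18444)
176 + y*A(22, 3) = 176 - 18444*(-2 + 22) = 176 - 18444*20 = 176 - 368880 = -368704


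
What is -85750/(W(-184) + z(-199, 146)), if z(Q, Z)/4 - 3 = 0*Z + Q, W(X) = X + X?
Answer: 42875/576 ≈ 74.436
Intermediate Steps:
W(X) = 2*X
z(Q, Z) = 12 + 4*Q (z(Q, Z) = 12 + 4*(0*Z + Q) = 12 + 4*(0 + Q) = 12 + 4*Q)
-85750/(W(-184) + z(-199, 146)) = -85750/(2*(-184) + (12 + 4*(-199))) = -85750/(-368 + (12 - 796)) = -85750/(-368 - 784) = -85750/(-1152) = -85750*(-1/1152) = 42875/576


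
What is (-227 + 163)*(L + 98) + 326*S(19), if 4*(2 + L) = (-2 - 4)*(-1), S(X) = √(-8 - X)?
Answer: -6240 + 978*I*√3 ≈ -6240.0 + 1693.9*I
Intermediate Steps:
L = -½ (L = -2 + ((-2 - 4)*(-1))/4 = -2 + (-6*(-1))/4 = -2 + (¼)*6 = -2 + 3/2 = -½ ≈ -0.50000)
(-227 + 163)*(L + 98) + 326*S(19) = (-227 + 163)*(-½ + 98) + 326*√(-8 - 1*19) = -64*195/2 + 326*√(-8 - 19) = -6240 + 326*√(-27) = -6240 + 326*(3*I*√3) = -6240 + 978*I*√3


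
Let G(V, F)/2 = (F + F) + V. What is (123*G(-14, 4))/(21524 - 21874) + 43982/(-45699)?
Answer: 26029012/7997325 ≈ 3.2547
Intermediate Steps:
G(V, F) = 2*V + 4*F (G(V, F) = 2*((F + F) + V) = 2*(2*F + V) = 2*(V + 2*F) = 2*V + 4*F)
(123*G(-14, 4))/(21524 - 21874) + 43982/(-45699) = (123*(2*(-14) + 4*4))/(21524 - 21874) + 43982/(-45699) = (123*(-28 + 16))/(-350) + 43982*(-1/45699) = (123*(-12))*(-1/350) - 43982/45699 = -1476*(-1/350) - 43982/45699 = 738/175 - 43982/45699 = 26029012/7997325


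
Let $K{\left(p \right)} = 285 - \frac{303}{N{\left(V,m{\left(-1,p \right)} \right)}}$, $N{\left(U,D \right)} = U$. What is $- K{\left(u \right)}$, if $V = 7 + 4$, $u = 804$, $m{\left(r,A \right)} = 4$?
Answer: $- \frac{2832}{11} \approx -257.45$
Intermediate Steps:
$V = 11$
$K{\left(p \right)} = \frac{2832}{11}$ ($K{\left(p \right)} = 285 - \frac{303}{11} = \frac{2832}{11}$)
$- K{\left(u \right)} = \left(-1\right) \frac{2832}{11} = - \frac{2832}{11}$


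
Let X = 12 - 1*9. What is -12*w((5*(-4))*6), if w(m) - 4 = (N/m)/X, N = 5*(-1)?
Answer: -289/6 ≈ -48.167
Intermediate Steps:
N = -5
X = 3 (X = 12 - 9 = 3)
w(m) = 4 - 5/(3*m) (w(m) = 4 - 5/m/3 = 4 - 5/m*(⅓) = 4 - 5/(3*m))
-12*w((5*(-4))*6) = -12*(4 - 5/(3*((5*(-4))*6))) = -12*(4 - 5/(3*((-20*6)))) = -12*(4 - 5/3/(-120)) = -12*(4 - 5/3*(-1/120)) = -12*(4 + 1/72) = -12*289/72 = -289/6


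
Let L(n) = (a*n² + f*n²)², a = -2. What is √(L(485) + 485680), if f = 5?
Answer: √497977691305 ≈ 7.0568e+5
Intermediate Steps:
L(n) = 9*n⁴ (L(n) = (-2*n² + 5*n²)² = (3*n²)² = 9*n⁴)
√(L(485) + 485680) = √(9*485⁴ + 485680) = √(9*55330800625 + 485680) = √(497977205625 + 485680) = √497977691305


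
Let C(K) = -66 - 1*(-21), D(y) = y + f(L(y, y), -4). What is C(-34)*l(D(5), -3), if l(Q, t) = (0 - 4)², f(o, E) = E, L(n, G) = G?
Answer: -720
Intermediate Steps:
D(y) = -4 + y (D(y) = y - 4 = -4 + y)
C(K) = -45 (C(K) = -66 + 21 = -45)
l(Q, t) = 16 (l(Q, t) = (-4)² = 16)
C(-34)*l(D(5), -3) = -45*16 = -720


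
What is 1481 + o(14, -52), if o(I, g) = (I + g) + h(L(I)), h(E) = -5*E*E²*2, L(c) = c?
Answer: -25997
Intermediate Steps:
h(E) = -10*E³ (h(E) = -5*E³*2 = -10*E³)
o(I, g) = I + g - 10*I³ (o(I, g) = (I + g) - 10*I³ = I + g - 10*I³)
1481 + o(14, -52) = 1481 + (14 - 52 - 10*14³) = 1481 + (14 - 52 - 10*2744) = 1481 + (14 - 52 - 27440) = 1481 - 27478 = -25997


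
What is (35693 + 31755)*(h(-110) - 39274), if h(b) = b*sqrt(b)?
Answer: -2648952752 - 7419280*I*sqrt(110) ≈ -2.649e+9 - 7.7814e+7*I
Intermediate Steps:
h(b) = b**(3/2)
(35693 + 31755)*(h(-110) - 39274) = (35693 + 31755)*((-110)**(3/2) - 39274) = 67448*(-110*I*sqrt(110) - 39274) = 67448*(-39274 - 110*I*sqrt(110)) = -2648952752 - 7419280*I*sqrt(110)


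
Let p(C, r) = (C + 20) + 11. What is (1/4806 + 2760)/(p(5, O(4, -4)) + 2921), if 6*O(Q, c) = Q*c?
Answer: 13264561/14211342 ≈ 0.93338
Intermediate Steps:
O(Q, c) = Q*c/6 (O(Q, c) = (Q*c)/6 = Q*c/6)
p(C, r) = 31 + C (p(C, r) = (20 + C) + 11 = 31 + C)
(1/4806 + 2760)/(p(5, O(4, -4)) + 2921) = (1/4806 + 2760)/((31 + 5) + 2921) = (1/4806 + 2760)/(36 + 2921) = (13264561/4806)/2957 = (13264561/4806)*(1/2957) = 13264561/14211342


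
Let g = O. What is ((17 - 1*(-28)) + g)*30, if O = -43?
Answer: 60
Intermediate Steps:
g = -43
((17 - 1*(-28)) + g)*30 = ((17 - 1*(-28)) - 43)*30 = ((17 + 28) - 43)*30 = (45 - 43)*30 = 2*30 = 60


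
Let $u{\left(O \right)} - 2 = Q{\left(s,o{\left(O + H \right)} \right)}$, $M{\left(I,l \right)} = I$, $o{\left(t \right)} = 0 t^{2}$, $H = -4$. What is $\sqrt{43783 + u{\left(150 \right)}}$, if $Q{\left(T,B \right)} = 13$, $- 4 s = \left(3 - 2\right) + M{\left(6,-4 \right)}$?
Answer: $\sqrt{43798} \approx 209.28$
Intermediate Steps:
$o{\left(t \right)} = 0$
$s = - \frac{7}{4}$ ($s = - \frac{\left(3 - 2\right) + 6}{4} = - \frac{1 + 6}{4} = \left(- \frac{1}{4}\right) 7 = - \frac{7}{4} \approx -1.75$)
$u{\left(O \right)} = 15$ ($u{\left(O \right)} = 2 + 13 = 15$)
$\sqrt{43783 + u{\left(150 \right)}} = \sqrt{43783 + 15} = \sqrt{43798}$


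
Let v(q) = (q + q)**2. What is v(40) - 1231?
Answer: 5169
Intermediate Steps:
v(q) = 4*q**2 (v(q) = (2*q)**2 = 4*q**2)
v(40) - 1231 = 4*40**2 - 1231 = 4*1600 - 1231 = 6400 - 1231 = 5169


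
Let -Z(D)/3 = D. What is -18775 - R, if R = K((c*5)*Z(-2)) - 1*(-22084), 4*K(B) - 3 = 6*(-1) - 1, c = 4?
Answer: -40858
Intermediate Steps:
Z(D) = -3*D
K(B) = -1 (K(B) = ¾ + (6*(-1) - 1)/4 = ¾ + (-6 - 1)/4 = ¾ + (¼)*(-7) = ¾ - 7/4 = -1)
R = 22083 (R = -1 - 1*(-22084) = -1 + 22084 = 22083)
-18775 - R = -18775 - 1*22083 = -18775 - 22083 = -40858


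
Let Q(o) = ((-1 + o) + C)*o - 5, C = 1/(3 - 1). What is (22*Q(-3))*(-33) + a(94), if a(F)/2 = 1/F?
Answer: -187670/47 ≈ -3993.0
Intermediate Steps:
a(F) = 2/F
C = 1/2 ≈ 0.50000
Q(o) = -5 + o*(-1/2 + o) (Q(o) = ((-1 + o) + 1/2)*o - 5 = (-1/2 + o)*o - 5 = o*(-1/2 + o) - 5 = -5 + o*(-1/2 + o))
(22*Q(-3))*(-33) + a(94) = (22*(-5 + (-3)**2 - 1/2*(-3)))*(-33) + 2/94 = (22*(-5 + 9 + 3/2))*(-33) + 2*(1/94) = (22*(11/2))*(-33) + 1/47 = 121*(-33) + 1/47 = -3993 + 1/47 = -187670/47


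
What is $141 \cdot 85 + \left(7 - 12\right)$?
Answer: $11980$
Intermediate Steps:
$141 \cdot 85 + \left(7 - 12\right) = 11985 + \left(7 - 12\right) = 11985 - 5 = 11980$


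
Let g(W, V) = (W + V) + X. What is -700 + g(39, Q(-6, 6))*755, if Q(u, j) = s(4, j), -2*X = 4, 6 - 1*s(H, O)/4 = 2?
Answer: 39315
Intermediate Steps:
s(H, O) = 16 (s(H, O) = 24 - 4*2 = 24 - 8 = 16)
X = -2 (X = -1/2*4 = -2)
Q(u, j) = 16
g(W, V) = -2 + V + W (g(W, V) = (W + V) - 2 = (V + W) - 2 = -2 + V + W)
-700 + g(39, Q(-6, 6))*755 = -700 + (-2 + 16 + 39)*755 = -700 + 53*755 = -700 + 40015 = 39315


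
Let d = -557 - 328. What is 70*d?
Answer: -61950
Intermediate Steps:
d = -885
70*d = 70*(-885) = -61950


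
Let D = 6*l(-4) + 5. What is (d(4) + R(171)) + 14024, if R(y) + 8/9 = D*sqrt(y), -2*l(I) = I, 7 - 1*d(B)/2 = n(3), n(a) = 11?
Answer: 126136/9 + 51*sqrt(19) ≈ 14237.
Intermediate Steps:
d(B) = -8 (d(B) = 14 - 2*11 = 14 - 22 = -8)
l(I) = -I/2
D = 17 (D = 6*(-1/2*(-4)) + 5 = 6*2 + 5 = 12 + 5 = 17)
R(y) = -8/9 + 17*sqrt(y)
(d(4) + R(171)) + 14024 = (-8 + (-8/9 + 17*sqrt(171))) + 14024 = (-8 + (-8/9 + 17*(3*sqrt(19)))) + 14024 = (-8 + (-8/9 + 51*sqrt(19))) + 14024 = (-80/9 + 51*sqrt(19)) + 14024 = 126136/9 + 51*sqrt(19)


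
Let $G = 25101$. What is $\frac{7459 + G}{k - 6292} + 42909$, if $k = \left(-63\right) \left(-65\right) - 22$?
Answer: $\frac{95182511}{2219} \approx 42894.0$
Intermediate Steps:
$k = 4073$ ($k = 4095 - 22 = 4073$)
$\frac{7459 + G}{k - 6292} + 42909 = \frac{7459 + 25101}{4073 - 6292} + 42909 = \frac{32560}{-2219} + 42909 = 32560 \left(- \frac{1}{2219}\right) + 42909 = - \frac{32560}{2219} + 42909 = \frac{95182511}{2219}$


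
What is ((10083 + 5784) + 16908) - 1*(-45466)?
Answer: 78241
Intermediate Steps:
((10083 + 5784) + 16908) - 1*(-45466) = (15867 + 16908) + 45466 = 32775 + 45466 = 78241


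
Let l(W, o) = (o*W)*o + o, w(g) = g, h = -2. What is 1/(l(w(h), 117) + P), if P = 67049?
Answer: 1/39788 ≈ 2.5133e-5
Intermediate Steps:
l(W, o) = o + W*o² (l(W, o) = (W*o)*o + o = W*o² + o = o + W*o²)
1/(l(w(h), 117) + P) = 1/(117*(1 - 2*117) + 67049) = 1/(117*(1 - 234) + 67049) = 1/(117*(-233) + 67049) = 1/(-27261 + 67049) = 1/39788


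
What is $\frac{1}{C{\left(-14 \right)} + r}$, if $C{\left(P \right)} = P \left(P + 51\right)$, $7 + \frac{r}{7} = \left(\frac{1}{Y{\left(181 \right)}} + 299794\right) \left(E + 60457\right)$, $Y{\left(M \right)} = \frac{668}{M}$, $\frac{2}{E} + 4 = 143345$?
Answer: $\frac{573364}{72744201572960799} \approx 7.8819 \cdot 10^{-12}$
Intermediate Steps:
$E = \frac{2}{143341}$ ($E = \frac{2}{-4 + 143345} = \frac{2}{143341} \approx 1.3953 \cdot 10^{-5}$)
$r = \frac{72744201869963351}{573364}$ ($r = -49 + 7 \left(\frac{1}{668 \cdot \frac{1}{181}} + 299794\right) \left(\frac{2}{143341} + 60457\right) = -49 + 7 \left(\frac{1}{668 \cdot \frac{1}{181}} + 299794\right) \frac{8665966839}{143341} = -49 + 7 \left(\frac{1}{\frac{668}{181}} + 299794\right) \frac{8665966839}{143341} = -49 + 7 \left(\frac{181}{668} + 299794\right) \frac{8665966839}{143341} = -49 + 7 \cdot \frac{200262573}{668} \cdot \frac{8665966839}{143341} = -49 + 7 \cdot \frac{10392028842579741}{573364} = -49 + \frac{72744201898058187}{573364} = \frac{72744201869963351}{573364} \approx 1.2687 \cdot 10^{11}$)
$C{\left(P \right)} = P \left(51 + P\right)$
$\frac{1}{C{\left(-14 \right)} + r} = \frac{1}{- 14 \left(51 - 14\right) + \frac{72744201869963351}{573364}} = \frac{1}{\left(-14\right) 37 + \frac{72744201869963351}{573364}} = \frac{1}{-518 + \frac{72744201869963351}{573364}} = \frac{1}{\frac{72744201572960799}{573364}} = \frac{573364}{72744201572960799}$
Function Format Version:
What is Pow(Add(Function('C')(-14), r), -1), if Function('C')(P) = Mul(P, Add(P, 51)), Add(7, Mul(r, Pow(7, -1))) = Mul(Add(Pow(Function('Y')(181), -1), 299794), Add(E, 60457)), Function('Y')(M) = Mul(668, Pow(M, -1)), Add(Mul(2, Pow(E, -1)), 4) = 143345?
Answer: Rational(573364, 72744201572960799) ≈ 7.8819e-12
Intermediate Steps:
E = Rational(2, 143341) (E = Mul(2, Pow(Add(-4, 143345), -1)) = Mul(2, Pow(143341, -1)) = Mul(2, Rational(1, 143341)) = Rational(2, 143341) ≈ 1.3953e-5)
r = Rational(72744201869963351, 573364) (r = Add(-49, Mul(7, Mul(Add(Pow(Mul(668, Pow(181, -1)), -1), 299794), Add(Rational(2, 143341), 60457)))) = Add(-49, Mul(7, Mul(Add(Pow(Mul(668, Rational(1, 181)), -1), 299794), Rational(8665966839, 143341)))) = Add(-49, Mul(7, Mul(Add(Pow(Rational(668, 181), -1), 299794), Rational(8665966839, 143341)))) = Add(-49, Mul(7, Mul(Add(Rational(181, 668), 299794), Rational(8665966839, 143341)))) = Add(-49, Mul(7, Mul(Rational(200262573, 668), Rational(8665966839, 143341)))) = Add(-49, Mul(7, Rational(10392028842579741, 573364))) = Add(-49, Rational(72744201898058187, 573364)) = Rational(72744201869963351, 573364) ≈ 1.2687e+11)
Function('C')(P) = Mul(P, Add(51, P))
Pow(Add(Function('C')(-14), r), -1) = Pow(Add(Mul(-14, Add(51, -14)), Rational(72744201869963351, 573364)), -1) = Pow(Add(Mul(-14, 37), Rational(72744201869963351, 573364)), -1) = Pow(Add(-518, Rational(72744201869963351, 573364)), -1) = Pow(Rational(72744201572960799, 573364), -1) = Rational(573364, 72744201572960799)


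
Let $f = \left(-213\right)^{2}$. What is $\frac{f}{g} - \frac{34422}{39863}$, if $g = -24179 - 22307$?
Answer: $- \frac{3408685539}{1853071418} \approx -1.8395$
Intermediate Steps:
$f = 45369$
$g = -46486$ ($g = -24179 - 22307 = -46486$)
$\frac{f}{g} - \frac{34422}{39863} = \frac{45369}{-46486} - \frac{34422}{39863} = 45369 \left(- \frac{1}{46486}\right) - \frac{34422}{39863} = - \frac{45369}{46486} - \frac{34422}{39863} = - \frac{3408685539}{1853071418}$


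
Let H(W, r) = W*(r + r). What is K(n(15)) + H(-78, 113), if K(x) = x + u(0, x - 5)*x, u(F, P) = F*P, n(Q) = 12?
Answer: -17616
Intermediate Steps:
K(x) = x (K(x) = x + (0*(x - 5))*x = x + (0*(-5 + x))*x = x + 0*x = x + 0 = x)
H(W, r) = 2*W*r (H(W, r) = W*(2*r) = 2*W*r)
K(n(15)) + H(-78, 113) = 12 + 2*(-78)*113 = 12 - 17628 = -17616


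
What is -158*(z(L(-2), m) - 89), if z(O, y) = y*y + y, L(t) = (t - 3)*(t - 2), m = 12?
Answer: -10586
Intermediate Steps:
L(t) = (-3 + t)*(-2 + t)
z(O, y) = y + y² (z(O, y) = y² + y = y + y²)
-158*(z(L(-2), m) - 89) = -158*(12*(1 + 12) - 89) = -158*(12*13 - 89) = -158*(156 - 89) = -158*67 = -10586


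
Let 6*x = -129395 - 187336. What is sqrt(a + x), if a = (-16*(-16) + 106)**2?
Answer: sqrt(313022)/2 ≈ 279.74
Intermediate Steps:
x = -105577/2 (x = (-129395 - 187336)/6 = (1/6)*(-316731) = -105577/2 ≈ -52789.)
a = 131044 (a = (256 + 106)**2 = 362**2 = 131044)
sqrt(a + x) = sqrt(131044 - 105577/2) = sqrt(156511/2) = sqrt(313022)/2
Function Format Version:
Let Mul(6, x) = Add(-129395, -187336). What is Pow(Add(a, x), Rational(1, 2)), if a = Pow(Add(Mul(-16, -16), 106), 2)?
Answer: Mul(Rational(1, 2), Pow(313022, Rational(1, 2))) ≈ 279.74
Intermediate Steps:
x = Rational(-105577, 2) (x = Mul(Rational(1, 6), Add(-129395, -187336)) = Mul(Rational(1, 6), -316731) = Rational(-105577, 2) ≈ -52789.)
a = 131044 (a = Pow(Add(256, 106), 2) = Pow(362, 2) = 131044)
Pow(Add(a, x), Rational(1, 2)) = Pow(Add(131044, Rational(-105577, 2)), Rational(1, 2)) = Pow(Rational(156511, 2), Rational(1, 2)) = Mul(Rational(1, 2), Pow(313022, Rational(1, 2)))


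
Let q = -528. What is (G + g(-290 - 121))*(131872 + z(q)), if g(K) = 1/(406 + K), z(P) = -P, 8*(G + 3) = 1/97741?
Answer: -41410890330/97741 ≈ -4.2368e+5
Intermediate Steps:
G = -2345783/781928 (G = -3 + (1/8)/97741 = -3 + (1/8)*(1/97741) = -3 + 1/781928 = -2345783/781928 ≈ -3.0000)
(G + g(-290 - 121))*(131872 + z(q)) = (-2345783/781928 + 1/(406 + (-290 - 121)))*(131872 - 1*(-528)) = (-2345783/781928 + 1/(406 - 411))*(131872 + 528) = (-2345783/781928 + 1/(-5))*132400 = (-2345783/781928 - 1/5)*132400 = -12510843/3909640*132400 = -41410890330/97741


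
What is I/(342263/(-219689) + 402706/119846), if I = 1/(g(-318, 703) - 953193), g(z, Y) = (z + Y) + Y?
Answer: -13164423947/22589275210950140 ≈ -5.8277e-7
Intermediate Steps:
g(z, Y) = z + 2*Y (g(z, Y) = (Y + z) + Y = z + 2*Y)
I = -1/952105 (I = 1/((-318 + 2*703) - 953193) = 1/((-318 + 1406) - 953193) = 1/(1088 - 953193) = 1/(-952105) = -1/952105 ≈ -1.0503e-6)
I/(342263/(-219689) + 402706/119846) = -1/(952105*(342263/(-219689) + 402706/119846)) = -1/(952105*(342263*(-1/219689) + 402706*(1/119846))) = -1/(952105*(-342263/219689 + 201353/59923)) = -1/(952105*23725613468/13164423947) = -1/952105*13164423947/23725613468 = -13164423947/22589275210950140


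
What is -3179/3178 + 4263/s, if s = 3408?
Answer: 452297/1805104 ≈ 0.25057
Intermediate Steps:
-3179/3178 + 4263/s = -3179/3178 + 4263/3408 = -3179*1/3178 + 4263*(1/3408) = -3179/3178 + 1421/1136 = 452297/1805104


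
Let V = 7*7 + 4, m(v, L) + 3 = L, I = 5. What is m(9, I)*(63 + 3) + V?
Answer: 185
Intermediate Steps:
m(v, L) = -3 + L
V = 53 (V = 49 + 4 = 53)
m(9, I)*(63 + 3) + V = (-3 + 5)*(63 + 3) + 53 = 2*66 + 53 = 132 + 53 = 185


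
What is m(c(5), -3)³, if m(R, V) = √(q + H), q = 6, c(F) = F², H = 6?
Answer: 24*√3 ≈ 41.569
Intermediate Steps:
m(R, V) = 2*√3 (m(R, V) = √(6 + 6) = √12 = 2*√3)
m(c(5), -3)³ = (2*√3)³ = 24*√3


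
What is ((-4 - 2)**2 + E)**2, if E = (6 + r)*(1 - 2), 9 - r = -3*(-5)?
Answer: 1296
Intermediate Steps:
r = -6 (r = 9 - (-3)*(-5) = 9 - 1*15 = 9 - 15 = -6)
E = 0 (E = (6 - 6)*(1 - 2) = 0*(-1) = 0)
((-4 - 2)**2 + E)**2 = ((-4 - 2)**2 + 0)**2 = ((-6)**2 + 0)**2 = (36 + 0)**2 = 36**2 = 1296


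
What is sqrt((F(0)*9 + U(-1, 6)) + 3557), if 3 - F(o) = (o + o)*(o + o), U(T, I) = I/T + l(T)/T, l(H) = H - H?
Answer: sqrt(3578) ≈ 59.816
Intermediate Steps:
l(H) = 0
U(T, I) = I/T (U(T, I) = I/T + 0/T = I/T + 0 = I/T)
F(o) = 3 - 4*o**2 (F(o) = 3 - (o + o)*(o + o) = 3 - 2*o*2*o = 3 - 4*o**2)
sqrt((F(0)*9 + U(-1, 6)) + 3557) = sqrt(((3 - 4*0**2)*9 + 6/(-1)) + 3557) = sqrt(((3 - 4*0)*9 + 6*(-1)) + 3557) = sqrt(((3 + 0)*9 - 6) + 3557) = sqrt((3*9 - 6) + 3557) = sqrt((27 - 6) + 3557) = sqrt(21 + 3557) = sqrt(3578)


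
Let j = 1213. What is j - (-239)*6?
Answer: 2647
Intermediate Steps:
j - (-239)*6 = 1213 - (-239)*6 = 1213 - 1*(-1434) = 1213 + 1434 = 2647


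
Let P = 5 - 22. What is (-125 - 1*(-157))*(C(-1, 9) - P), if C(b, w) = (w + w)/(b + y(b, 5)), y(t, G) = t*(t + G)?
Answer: 2144/5 ≈ 428.80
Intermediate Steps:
y(t, G) = t*(G + t)
C(b, w) = 2*w/(b + b*(5 + b)) (C(b, w) = (w + w)/(b + b*(5 + b)) = (2*w)/(b + b*(5 + b)) = 2*w/(b + b*(5 + b)))
P = -17
(-125 - 1*(-157))*(C(-1, 9) - P) = (-125 - 1*(-157))*(2*9/(-1*(6 - 1)) - 1*(-17)) = (-125 + 157)*(2*9*(-1)/5 + 17) = 32*(2*9*(-1)*(⅕) + 17) = 32*(-18/5 + 17) = 32*(67/5) = 2144/5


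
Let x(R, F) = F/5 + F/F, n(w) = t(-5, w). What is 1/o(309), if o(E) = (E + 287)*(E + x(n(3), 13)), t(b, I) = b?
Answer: 5/931548 ≈ 5.3674e-6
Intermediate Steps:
n(w) = -5
x(R, F) = 1 + F/5 (x(R, F) = F*(⅕) + 1 = F/5 + 1 = 1 + F/5)
o(E) = (287 + E)*(18/5 + E) (o(E) = (E + 287)*(E + (1 + (⅕)*13)) = (287 + E)*(E + (1 + 13/5)) = (287 + E)*(E + 18/5) = (287 + E)*(18/5 + E))
1/o(309) = 1/(5166/5 + 309² + (1453/5)*309) = 1/(5166/5 + 95481 + 448977/5) = 1/(931548/5) = 5/931548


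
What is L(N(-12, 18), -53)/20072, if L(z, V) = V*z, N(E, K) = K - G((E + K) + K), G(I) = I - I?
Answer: -477/10036 ≈ -0.047529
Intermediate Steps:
G(I) = 0
N(E, K) = K (N(E, K) = K - 1*0 = K + 0 = K)
L(N(-12, 18), -53)/20072 = -53*18/20072 = -954*1/20072 = -477/10036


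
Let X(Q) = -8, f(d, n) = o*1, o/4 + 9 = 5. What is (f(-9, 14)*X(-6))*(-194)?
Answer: -24832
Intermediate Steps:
o = -16 (o = -36 + 4*5 = -36 + 20 = -16)
f(d, n) = -16 (f(d, n) = -16*1 = -16)
(f(-9, 14)*X(-6))*(-194) = -16*(-8)*(-194) = 128*(-194) = -24832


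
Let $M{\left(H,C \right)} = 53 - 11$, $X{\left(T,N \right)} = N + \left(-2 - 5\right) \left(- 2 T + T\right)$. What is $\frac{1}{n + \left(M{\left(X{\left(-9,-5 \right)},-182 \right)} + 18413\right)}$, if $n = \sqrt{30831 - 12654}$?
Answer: $\frac{18455}{340568848} - \frac{\sqrt{18177}}{340568848} \approx 5.3793 \cdot 10^{-5}$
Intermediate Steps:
$X{\left(T,N \right)} = N + 7 T$ ($X{\left(T,N \right)} = N - 7 \left(- T\right) = N + 7 T$)
$M{\left(H,C \right)} = 42$
$n = \sqrt{18177} \approx 134.82$
$\frac{1}{n + \left(M{\left(X{\left(-9,-5 \right)},-182 \right)} + 18413\right)} = \frac{1}{\sqrt{18177} + \left(42 + 18413\right)} = \frac{1}{\sqrt{18177} + 18455} = \frac{1}{18455 + \sqrt{18177}}$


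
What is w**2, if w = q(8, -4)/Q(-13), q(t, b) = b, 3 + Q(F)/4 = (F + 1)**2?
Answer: 1/19881 ≈ 5.0299e-5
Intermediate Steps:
Q(F) = -12 + 4*(1 + F)**2 (Q(F) = -12 + 4*(F + 1)**2 = -12 + 4*(1 + F)**2)
w = -1/141 (w = -4/(-12 + 4*(1 - 13)**2) = -4/(-12 + 4*(-12)**2) = -4/(-12 + 4*144) = -4/(-12 + 576) = -4/564 = -4*1/564 = -1/141 ≈ -0.0070922)
w**2 = (-1/141)**2 = 1/19881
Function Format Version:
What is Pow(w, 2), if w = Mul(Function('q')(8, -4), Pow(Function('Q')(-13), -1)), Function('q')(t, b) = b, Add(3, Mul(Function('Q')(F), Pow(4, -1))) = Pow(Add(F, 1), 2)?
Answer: Rational(1, 19881) ≈ 5.0299e-5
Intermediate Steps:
Function('Q')(F) = Add(-12, Mul(4, Pow(Add(1, F), 2))) (Function('Q')(F) = Add(-12, Mul(4, Pow(Add(F, 1), 2))) = Add(-12, Mul(4, Pow(Add(1, F), 2))))
w = Rational(-1, 141) (w = Mul(-4, Pow(Add(-12, Mul(4, Pow(Add(1, -13), 2))), -1)) = Mul(-4, Pow(Add(-12, Mul(4, Pow(-12, 2))), -1)) = Mul(-4, Pow(Add(-12, Mul(4, 144)), -1)) = Mul(-4, Pow(Add(-12, 576), -1)) = Mul(-4, Pow(564, -1)) = Mul(-4, Rational(1, 564)) = Rational(-1, 141) ≈ -0.0070922)
Pow(w, 2) = Pow(Rational(-1, 141), 2) = Rational(1, 19881)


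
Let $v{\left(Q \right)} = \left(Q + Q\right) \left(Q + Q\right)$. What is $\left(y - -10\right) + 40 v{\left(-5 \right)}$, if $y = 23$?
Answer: $4033$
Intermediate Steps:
$v{\left(Q \right)} = 4 Q^{2}$ ($v{\left(Q \right)} = 2 Q 2 Q = 4 Q^{2}$)
$\left(y - -10\right) + 40 v{\left(-5 \right)} = \left(23 - -10\right) + 40 \cdot 4 \left(-5\right)^{2} = \left(23 + 10\right) + 40 \cdot 4 \cdot 25 = 33 + 40 \cdot 100 = 33 + 4000 = 4033$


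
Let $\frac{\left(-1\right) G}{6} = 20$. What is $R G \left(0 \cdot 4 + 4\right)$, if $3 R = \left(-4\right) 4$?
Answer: $2560$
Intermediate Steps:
$G = -120$ ($G = \left(-6\right) 20 = -120$)
$R = - \frac{16}{3}$ ($R = \frac{\left(-4\right) 4}{3} = \frac{1}{3} \left(-16\right) = - \frac{16}{3} \approx -5.3333$)
$R G \left(0 \cdot 4 + 4\right) = \left(- \frac{16}{3}\right) \left(-120\right) \left(0 \cdot 4 + 4\right) = 640 \left(0 + 4\right) = 640 \cdot 4 = 2560$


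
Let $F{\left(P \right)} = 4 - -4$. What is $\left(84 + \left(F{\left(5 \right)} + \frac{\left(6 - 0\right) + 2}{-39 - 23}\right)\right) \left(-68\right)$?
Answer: $- \frac{193664}{31} \approx -6247.2$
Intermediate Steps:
$F{\left(P \right)} = 8$ ($F{\left(P \right)} = 4 + 4 = 8$)
$\left(84 + \left(F{\left(5 \right)} + \frac{\left(6 - 0\right) + 2}{-39 - 23}\right)\right) \left(-68\right) = \left(84 + \left(8 + \frac{\left(6 - 0\right) + 2}{-39 - 23}\right)\right) \left(-68\right) = \left(84 + \left(8 + \frac{\left(6 + 0\right) + 2}{-62}\right)\right) \left(-68\right) = \left(84 + \left(8 + \left(6 + 2\right) \left(- \frac{1}{62}\right)\right)\right) \left(-68\right) = \left(84 + \left(8 + 8 \left(- \frac{1}{62}\right)\right)\right) \left(-68\right) = \left(84 + \left(8 - \frac{4}{31}\right)\right) \left(-68\right) = \left(84 + \frac{244}{31}\right) \left(-68\right) = \frac{2848}{31} \left(-68\right) = - \frac{193664}{31}$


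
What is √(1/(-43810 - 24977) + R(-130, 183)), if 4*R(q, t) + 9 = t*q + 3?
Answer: 2*I*√781905390638/22929 ≈ 77.13*I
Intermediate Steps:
R(q, t) = -3/2 + q*t/4 (R(q, t) = -9/4 + (t*q + 3)/4 = -9/4 + (q*t + 3)/4 = -9/4 + (3 + q*t)/4 = -9/4 + (¾ + q*t/4) = -3/2 + q*t/4)
√(1/(-43810 - 24977) + R(-130, 183)) = √(1/(-43810 - 24977) + (-3/2 + (¼)*(-130)*183)) = √(1/(-68787) + (-3/2 - 11895/2)) = √(-1/68787 - 5949) = √(-409213864/68787) = 2*I*√781905390638/22929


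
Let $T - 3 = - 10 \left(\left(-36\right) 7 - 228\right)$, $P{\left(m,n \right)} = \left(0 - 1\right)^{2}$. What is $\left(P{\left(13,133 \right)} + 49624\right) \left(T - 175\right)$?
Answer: $229664500$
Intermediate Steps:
$P{\left(m,n \right)} = 1$ ($P{\left(m,n \right)} = \left(-1\right)^{2} = 1$)
$T = 4803$ ($T = 3 - 10 \left(\left(-36\right) 7 - 228\right) = 3 - 10 \left(-252 - 228\right) = 3 - -4800 = 3 + 4800 = 4803$)
$\left(P{\left(13,133 \right)} + 49624\right) \left(T - 175\right) = \left(1 + 49624\right) \left(4803 - 175\right) = 49625 \cdot 4628 = 229664500$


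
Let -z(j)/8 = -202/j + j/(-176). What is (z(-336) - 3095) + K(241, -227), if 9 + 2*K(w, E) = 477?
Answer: -665530/231 ≈ -2881.1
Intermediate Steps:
z(j) = 1616/j + j/22 (z(j) = -8*(-202/j + j/(-176)) = -8*(-202/j + j*(-1/176)) = -8*(-202/j - j/176) = 1616/j + j/22)
K(w, E) = 234 (K(w, E) = -9/2 + (½)*477 = -9/2 + 477/2 = 234)
(z(-336) - 3095) + K(241, -227) = ((1616/(-336) + (1/22)*(-336)) - 3095) + 234 = ((1616*(-1/336) - 168/11) - 3095) + 234 = ((-101/21 - 168/11) - 3095) + 234 = (-4639/231 - 3095) + 234 = -719584/231 + 234 = -665530/231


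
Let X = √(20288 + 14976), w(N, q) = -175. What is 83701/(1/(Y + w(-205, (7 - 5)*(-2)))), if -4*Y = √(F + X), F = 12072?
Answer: -14647675 - 83701*√(3018 + 2*√551)/2 ≈ -1.6965e+7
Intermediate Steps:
X = 8*√551 (X = √35264 = 8*√551 ≈ 187.79)
Y = -√(12072 + 8*√551)/4 ≈ -27.681
83701/(1/(Y + w(-205, (7 - 5)*(-2)))) = 83701/(1/(-√(3018 + 2*√551)/2 - 175)) = 83701/(1/(-175 - √(3018 + 2*√551)/2)) = 83701*(-175 - √(3018 + 2*√551)/2) = -14647675 - 83701*√(3018 + 2*√551)/2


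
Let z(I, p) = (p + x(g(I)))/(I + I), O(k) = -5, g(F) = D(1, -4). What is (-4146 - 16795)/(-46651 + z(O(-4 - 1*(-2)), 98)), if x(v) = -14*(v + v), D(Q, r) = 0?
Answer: 104705/233304 ≈ 0.44879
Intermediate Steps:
g(F) = 0
x(v) = -28*v
z(I, p) = p/(2*I) (z(I, p) = (p - 28*0)/(I + I) = (p + 0)/((2*I)) = p*(1/(2*I)) = p/(2*I))
(-4146 - 16795)/(-46651 + z(O(-4 - 1*(-2)), 98)) = (-4146 - 16795)/(-46651 + (½)*98/(-5)) = -20941/(-46651 + (½)*98*(-⅕)) = -20941/(-46651 - 49/5) = -20941/(-233304/5) = -20941*(-5/233304) = 104705/233304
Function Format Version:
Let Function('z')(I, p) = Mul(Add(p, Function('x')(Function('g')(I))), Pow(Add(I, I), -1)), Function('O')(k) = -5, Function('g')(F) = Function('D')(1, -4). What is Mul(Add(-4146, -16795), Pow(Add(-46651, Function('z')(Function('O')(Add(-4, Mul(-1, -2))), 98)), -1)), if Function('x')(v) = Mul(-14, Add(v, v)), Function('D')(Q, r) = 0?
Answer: Rational(104705, 233304) ≈ 0.44879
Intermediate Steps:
Function('g')(F) = 0
Function('x')(v) = Mul(-28, v) (Function('x')(v) = Mul(-14, Mul(2, v)) = Mul(-28, v))
Function('z')(I, p) = Mul(Rational(1, 2), p, Pow(I, -1)) (Function('z')(I, p) = Mul(Add(p, Mul(-28, 0)), Pow(Add(I, I), -1)) = Mul(Add(p, 0), Pow(Mul(2, I), -1)) = Mul(p, Mul(Rational(1, 2), Pow(I, -1))) = Mul(Rational(1, 2), p, Pow(I, -1)))
Mul(Add(-4146, -16795), Pow(Add(-46651, Function('z')(Function('O')(Add(-4, Mul(-1, -2))), 98)), -1)) = Mul(Add(-4146, -16795), Pow(Add(-46651, Mul(Rational(1, 2), 98, Pow(-5, -1))), -1)) = Mul(-20941, Pow(Add(-46651, Mul(Rational(1, 2), 98, Rational(-1, 5))), -1)) = Mul(-20941, Pow(Add(-46651, Rational(-49, 5)), -1)) = Mul(-20941, Pow(Rational(-233304, 5), -1)) = Mul(-20941, Rational(-5, 233304)) = Rational(104705, 233304)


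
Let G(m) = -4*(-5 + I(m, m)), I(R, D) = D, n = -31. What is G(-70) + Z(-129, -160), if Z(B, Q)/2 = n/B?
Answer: 38762/129 ≈ 300.48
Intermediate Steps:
Z(B, Q) = -62/B (Z(B, Q) = 2*(-31/B) = -62/B)
G(m) = 20 - 4*m (G(m) = -4*(-5 + m) = 20 - 4*m)
G(-70) + Z(-129, -160) = (20 - 4*(-70)) - 62/(-129) = (20 + 280) - 62*(-1/129) = 300 + 62/129 = 38762/129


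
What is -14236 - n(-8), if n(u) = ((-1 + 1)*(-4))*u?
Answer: -14236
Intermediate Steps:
n(u) = 0 (n(u) = (0*(-4))*u = 0*u = 0)
-14236 - n(-8) = -14236 - 1*0 = -14236 + 0 = -14236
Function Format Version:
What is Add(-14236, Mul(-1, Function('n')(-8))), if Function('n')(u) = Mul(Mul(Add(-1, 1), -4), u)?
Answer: -14236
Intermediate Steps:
Function('n')(u) = 0 (Function('n')(u) = Mul(Mul(0, -4), u) = Mul(0, u) = 0)
Add(-14236, Mul(-1, Function('n')(-8))) = Add(-14236, Mul(-1, 0)) = Add(-14236, 0) = -14236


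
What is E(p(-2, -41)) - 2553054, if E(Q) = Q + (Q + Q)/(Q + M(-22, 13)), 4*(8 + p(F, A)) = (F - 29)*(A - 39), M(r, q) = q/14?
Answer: -21902487666/8581 ≈ -2.5524e+6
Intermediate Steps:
M(r, q) = q/14 (M(r, q) = q*(1/14) = q/14)
p(F, A) = -8 + (-39 + A)*(-29 + F)/4 (p(F, A) = -8 + ((F - 29)*(A - 39))/4 = -8 + ((-29 + F)*(-39 + A))/4 = -8 + ((-39 + A)*(-29 + F))/4 = -8 + (-39 + A)*(-29 + F)/4)
E(Q) = Q + 2*Q/(13/14 + Q) (E(Q) = Q + (Q + Q)/(Q + (1/14)*13) = Q + (2*Q)/(Q + 13/14) = Q + (2*Q)/(13/14 + Q) = Q + 2*Q/(13/14 + Q))
E(p(-2, -41)) - 2553054 = (1099/4 - 39/4*(-2) - 29/4*(-41) + (¼)*(-41)*(-2))*(41 + 14*(1099/4 - 39/4*(-2) - 29/4*(-41) + (¼)*(-41)*(-2)))/(13 + 14*(1099/4 - 39/4*(-2) - 29/4*(-41) + (¼)*(-41)*(-2))) - 2553054 = (1099/4 + 39/2 + 1189/4 + 41/2)*(41 + 14*(1099/4 + 39/2 + 1189/4 + 41/2))/(13 + 14*(1099/4 + 39/2 + 1189/4 + 41/2)) - 2553054 = 612*(41 + 14*612)/(13 + 14*612) - 2553054 = 612*(41 + 8568)/(13 + 8568) - 2553054 = 612*8609/8581 - 2553054 = 612*(1/8581)*8609 - 2553054 = 5268708/8581 - 2553054 = -21902487666/8581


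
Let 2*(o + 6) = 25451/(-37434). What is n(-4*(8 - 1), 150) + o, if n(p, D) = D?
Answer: 10755541/74868 ≈ 143.66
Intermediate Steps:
o = -474659/74868 (o = -6 + (25451/(-37434))/2 = -6 + (25451*(-1/37434))/2 = -6 + (½)*(-25451/37434) = -6 - 25451/74868 = -474659/74868 ≈ -6.3399)
n(-4*(8 - 1), 150) + o = 150 - 474659/74868 = 10755541/74868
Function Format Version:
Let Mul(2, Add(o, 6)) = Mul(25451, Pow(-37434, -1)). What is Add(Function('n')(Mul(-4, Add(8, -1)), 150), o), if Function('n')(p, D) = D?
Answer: Rational(10755541, 74868) ≈ 143.66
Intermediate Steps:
o = Rational(-474659, 74868) (o = Add(-6, Mul(Rational(1, 2), Mul(25451, Pow(-37434, -1)))) = Add(-6, Mul(Rational(1, 2), Mul(25451, Rational(-1, 37434)))) = Add(-6, Mul(Rational(1, 2), Rational(-25451, 37434))) = Add(-6, Rational(-25451, 74868)) = Rational(-474659, 74868) ≈ -6.3399)
Add(Function('n')(Mul(-4, Add(8, -1)), 150), o) = Add(150, Rational(-474659, 74868)) = Rational(10755541, 74868)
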